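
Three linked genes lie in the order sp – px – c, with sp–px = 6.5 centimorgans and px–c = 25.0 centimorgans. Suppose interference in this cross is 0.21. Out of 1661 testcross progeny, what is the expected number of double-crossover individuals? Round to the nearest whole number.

Map distances give recombination frequencies of 0.065 and 0.250 for the two intervals.
With interference 0.21 (so coincidence = 0.79), expected double-crossover frequency = 0.065 × 0.250 × 0.79 = 0.01284.
Expected number = 0.01284 × 1661 = 21.32 ≈ 21.

21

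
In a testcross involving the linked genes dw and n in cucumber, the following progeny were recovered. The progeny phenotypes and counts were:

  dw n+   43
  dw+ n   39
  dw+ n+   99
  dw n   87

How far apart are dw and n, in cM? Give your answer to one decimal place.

30.6 cM

The two most frequent classes, dw+ n+ (99) and dw n (87), are the parental types, so the F1 was dw+ n+ / dw n.
The recombinant classes are dw+ n and dw n+: 39 + 43 = 82.
Recombination frequency = 82/268 = 0.3060 ≈ 30.6%, i.e. 30.6 cM.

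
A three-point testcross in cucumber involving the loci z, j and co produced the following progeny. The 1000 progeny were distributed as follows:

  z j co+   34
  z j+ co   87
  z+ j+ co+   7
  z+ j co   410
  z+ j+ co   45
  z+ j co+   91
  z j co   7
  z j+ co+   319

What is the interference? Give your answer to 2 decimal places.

0.22

The two most frequent reciprocal classes, z+ j co and z j+ co+, are the parental types, so the F1 was z+ j co / z j+ co+.
The two rarest classes, z j co and z+ j+ co+, are the double crossovers. Comparing them with the parentals, only the z allele has switched, so z is the middle locus and the order is co – z – j.
co–z: (178 + 14)/1000 = 0.1920; z–j: (79 + 14)/1000 = 0.0930.
Expected DCO frequency = 0.1920 × 0.0930 ≈ 0.01786; observed = 14/1000 ≈ 0.01400.
Coefficient of coincidence = 0.01400/0.01786 ≈ 0.78; interference = 1 − 0.78 = 0.22.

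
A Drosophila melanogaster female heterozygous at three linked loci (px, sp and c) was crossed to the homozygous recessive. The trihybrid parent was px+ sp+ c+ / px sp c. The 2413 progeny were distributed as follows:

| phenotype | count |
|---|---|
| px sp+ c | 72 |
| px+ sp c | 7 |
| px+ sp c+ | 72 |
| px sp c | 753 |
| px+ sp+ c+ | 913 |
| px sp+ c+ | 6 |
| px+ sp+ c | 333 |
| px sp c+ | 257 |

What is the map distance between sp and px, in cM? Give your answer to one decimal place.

6.5 cM

The two rarest classes, px sp+ c+ and px+ sp c, are the double crossovers. Comparing them with the parentals, only the px allele has switched, so px is the middle locus and the order is sp – px – c.
Crossovers in the sp–px interval produce the single-crossover classes px+ sp c+ and px sp+ c (72 + 72 = 144) plus the double crossovers (13).
RF(sp–px) = (144 + 13) / 2413 = 157/2413 = 0.0651 → 6.5 cM.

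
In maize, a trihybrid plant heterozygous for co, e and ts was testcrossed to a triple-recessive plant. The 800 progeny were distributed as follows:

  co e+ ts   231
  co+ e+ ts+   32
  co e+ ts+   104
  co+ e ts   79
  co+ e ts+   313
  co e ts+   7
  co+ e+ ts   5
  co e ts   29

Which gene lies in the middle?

The two most frequent reciprocal classes, co e+ ts and co+ e ts+, are the parental types, so the F1 was co e+ ts / co+ e ts+.
The two rarest classes, co+ e+ ts and co e ts+, are the double crossovers. Comparing them with the parentals, only the co allele has switched, so co is the middle locus and the order is ts – co – e.

co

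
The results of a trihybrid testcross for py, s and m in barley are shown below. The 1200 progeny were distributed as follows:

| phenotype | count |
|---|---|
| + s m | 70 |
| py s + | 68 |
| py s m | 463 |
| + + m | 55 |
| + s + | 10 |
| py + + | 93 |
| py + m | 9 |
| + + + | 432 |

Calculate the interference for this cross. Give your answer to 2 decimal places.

The two most frequent reciprocal classes, + + + and py s m, are the parental types, so the F1 was + + + / py s m.
The two rarest classes, + s + and py + m, are the double crossovers. Comparing them with the parentals, only the s allele has switched, so s is the middle locus and the order is m – s – py.
m–s: (123 + 19)/1200 = 0.1183; s–py: (163 + 19)/1200 = 0.1517.
Expected DCO frequency = 0.1183 × 0.1517 ≈ 0.01795; observed = 19/1200 ≈ 0.01583.
Coefficient of coincidence = 0.01583/0.01795 ≈ 0.88; interference = 1 − 0.88 = 0.12.

0.12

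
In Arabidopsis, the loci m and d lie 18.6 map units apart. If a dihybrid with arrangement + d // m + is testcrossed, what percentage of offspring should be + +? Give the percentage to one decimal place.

A map distance of 18.6 map units corresponds to a recombination frequency of 0.186.
The F1 is + d / m +, so + + is a recombinant gamete class with expected frequency r/2 = 0.186/2 = 0.0930.
That is 0.0930 = 9.3% of the progeny.

9.3%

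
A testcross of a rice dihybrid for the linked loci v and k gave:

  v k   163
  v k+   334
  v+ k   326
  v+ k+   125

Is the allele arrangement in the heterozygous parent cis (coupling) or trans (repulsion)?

trans

The two most frequent classes are v+ k (326) and v k+ (334); these are the parental (non-recombinant) types.
So the F1 carried v+ k on one chromosome and v k+ on the other — the recessive alleles are on opposite chromosomes (trans / repulsion).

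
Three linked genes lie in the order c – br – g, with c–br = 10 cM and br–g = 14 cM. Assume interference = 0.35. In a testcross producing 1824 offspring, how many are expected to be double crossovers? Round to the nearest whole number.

Map distances give recombination frequencies of 0.100 and 0.140 for the two intervals.
With interference 0.35 (so coincidence = 0.65), expected double-crossover frequency = 0.100 × 0.140 × 0.65 = 0.00910.
Expected number = 0.00910 × 1824 = 16.60 ≈ 17.

17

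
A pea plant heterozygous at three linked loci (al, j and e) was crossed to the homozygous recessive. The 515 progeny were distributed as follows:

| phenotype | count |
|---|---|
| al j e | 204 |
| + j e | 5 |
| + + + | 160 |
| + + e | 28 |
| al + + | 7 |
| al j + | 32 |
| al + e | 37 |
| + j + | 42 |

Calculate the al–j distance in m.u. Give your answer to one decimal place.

17.7 m.u.

The two most frequent reciprocal classes, + + + and al j e, are the parental types, so the F1 was + + + / al j e.
The two rarest classes, al + + and + j e, are the double crossovers. Comparing them with the parentals, only the al allele has switched, so al is the middle locus and the order is j – al – e.
Crossovers in the j–al interval produce the single-crossover classes + j + and al + e (42 + 37 = 79) plus the double crossovers (12).
RF(j–al) = (79 + 12) / 515 = 91/515 = 0.1767 → 17.7 m.u.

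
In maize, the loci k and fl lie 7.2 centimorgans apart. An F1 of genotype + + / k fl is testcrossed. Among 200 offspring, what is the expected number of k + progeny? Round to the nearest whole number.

7

A map distance of 7.2 centimorgans corresponds to a recombination frequency of 0.072.
The F1 is + + / k fl, so k + is a recombinant gamete class with expected frequency r/2 = 0.072/2 = 0.0360.
Expected number = 0.0360 × 200 = 7.20 ≈ 7.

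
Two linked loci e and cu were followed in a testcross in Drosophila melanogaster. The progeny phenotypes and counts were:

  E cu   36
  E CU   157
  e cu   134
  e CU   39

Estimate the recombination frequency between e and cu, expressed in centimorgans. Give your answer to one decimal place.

The two most frequent classes, E CU (157) and e cu (134), are the parental types, so the F1 was E CU / e cu.
The recombinant classes are E cu and e CU: 36 + 39 = 75.
Recombination frequency = 75/366 = 0.2049 ≈ 20.5%, i.e. 20.5 centimorgans.

20.5 centimorgans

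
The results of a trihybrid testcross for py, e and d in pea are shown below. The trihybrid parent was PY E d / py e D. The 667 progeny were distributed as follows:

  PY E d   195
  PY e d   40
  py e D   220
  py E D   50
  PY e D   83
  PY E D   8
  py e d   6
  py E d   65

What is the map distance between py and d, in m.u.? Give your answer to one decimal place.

24.3 m.u.

The two rarest classes, PY E D and py e d, are the double crossovers. Comparing them with the parentals, only the d allele has switched, so d is the middle locus and the order is e – d – py.
Crossovers in the d–py interval produce the single-crossover classes py E d and PY e D (65 + 83 = 148) plus the double crossovers (14).
RF(d–py) = (148 + 14) / 667 = 162/667 = 0.2429 → 24.3 m.u.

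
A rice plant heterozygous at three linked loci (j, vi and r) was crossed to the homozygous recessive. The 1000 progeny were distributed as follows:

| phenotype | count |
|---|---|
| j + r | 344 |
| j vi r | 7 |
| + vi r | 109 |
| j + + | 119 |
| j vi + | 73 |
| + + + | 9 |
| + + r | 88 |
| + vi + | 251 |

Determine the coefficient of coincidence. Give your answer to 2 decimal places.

0.37

The two most frequent reciprocal classes, + vi + and j + r, are the parental types, so the F1 was + vi + / j + r.
The two rarest classes, + + + and j vi r, are the double crossovers. Comparing them with the parentals, only the vi allele has switched, so vi is the middle locus and the order is j – vi – r.
j–vi: (161 + 16)/1000 = 0.1770; vi–r: (228 + 16)/1000 = 0.2440.
Expected DCO frequency = 0.1770 × 0.2440 ≈ 0.04319; observed = 16/1000 ≈ 0.01600.
Coefficient of coincidence = 0.01600/0.04319 ≈ 0.37.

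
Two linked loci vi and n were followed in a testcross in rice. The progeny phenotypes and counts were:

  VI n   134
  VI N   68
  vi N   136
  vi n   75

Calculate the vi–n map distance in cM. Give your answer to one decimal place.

The two most frequent classes, VI n (134) and vi N (136), are the parental types, so the F1 was VI n / vi N.
The recombinant classes are VI N and vi n: 68 + 75 = 143.
Recombination frequency = 143/413 = 0.3462 ≈ 34.6%, i.e. 34.6 cM.

34.6 cM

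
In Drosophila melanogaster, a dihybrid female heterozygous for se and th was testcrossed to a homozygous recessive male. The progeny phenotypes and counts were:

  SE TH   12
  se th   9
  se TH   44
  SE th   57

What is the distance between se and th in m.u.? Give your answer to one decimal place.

17.2 m.u.

The two most frequent classes, SE th (57) and se TH (44), are the parental types, so the F1 was SE th / se TH.
The recombinant classes are SE TH and se th: 12 + 9 = 21.
Recombination frequency = 21/122 = 0.1721 ≈ 17.2%, i.e. 17.2 m.u.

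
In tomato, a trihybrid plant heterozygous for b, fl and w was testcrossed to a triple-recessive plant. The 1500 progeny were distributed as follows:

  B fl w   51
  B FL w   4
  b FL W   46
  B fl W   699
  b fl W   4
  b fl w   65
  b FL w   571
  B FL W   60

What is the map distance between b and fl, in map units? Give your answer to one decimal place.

The two most frequent reciprocal classes, b FL w and B fl W, are the parental types, so the F1 was b FL w / B fl W.
The two rarest classes, B FL w and b fl W, are the double crossovers. Comparing them with the parentals, only the b allele has switched, so b is the middle locus and the order is fl – b – w.
Crossovers in the fl–b interval produce the single-crossover classes b fl w and B FL W (65 + 60 = 125) plus the double crossovers (8).
RF(fl–b) = (125 + 8) / 1500 = 133/1500 = 0.0887 → 8.9 map units.

8.9 map units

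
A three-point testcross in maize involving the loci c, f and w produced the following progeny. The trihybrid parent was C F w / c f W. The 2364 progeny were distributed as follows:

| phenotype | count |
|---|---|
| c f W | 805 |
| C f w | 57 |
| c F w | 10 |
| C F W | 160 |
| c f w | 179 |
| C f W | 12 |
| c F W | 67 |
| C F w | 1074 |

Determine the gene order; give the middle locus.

The two rarest classes, c F w and C f W, are the double crossovers. Comparing them with the parentals, only the c allele has switched, so c is the middle locus and the order is f – c – w.

c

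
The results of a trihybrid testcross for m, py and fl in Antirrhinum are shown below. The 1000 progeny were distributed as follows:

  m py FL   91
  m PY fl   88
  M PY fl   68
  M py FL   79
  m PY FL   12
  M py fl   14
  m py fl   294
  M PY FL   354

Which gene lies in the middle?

The two most frequent reciprocal classes, M PY FL and m py fl, are the parental types, so the F1 was M PY FL / m py fl.
The two rarest classes, m PY FL and M py fl, are the double crossovers. Comparing them with the parentals, only the m allele has switched, so m is the middle locus and the order is fl – m – py.

m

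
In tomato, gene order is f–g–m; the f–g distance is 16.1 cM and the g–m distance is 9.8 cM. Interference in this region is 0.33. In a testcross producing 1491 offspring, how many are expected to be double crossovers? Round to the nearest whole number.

Map distances give recombination frequencies of 0.161 and 0.098 for the two intervals.
With interference 0.33 (so coincidence = 0.67), expected double-crossover frequency = 0.161 × 0.098 × 0.67 = 0.01057.
Expected number = 0.01057 × 1491 = 15.76 ≈ 16.

16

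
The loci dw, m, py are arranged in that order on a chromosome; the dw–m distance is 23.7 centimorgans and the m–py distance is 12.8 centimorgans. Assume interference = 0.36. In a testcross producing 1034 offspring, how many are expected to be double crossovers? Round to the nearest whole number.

Map distances give recombination frequencies of 0.237 and 0.128 for the two intervals.
With interference 0.36 (so coincidence = 0.64), expected double-crossover frequency = 0.237 × 0.128 × 0.64 = 0.01942.
Expected number = 0.01942 × 1034 = 20.08 ≈ 20.

20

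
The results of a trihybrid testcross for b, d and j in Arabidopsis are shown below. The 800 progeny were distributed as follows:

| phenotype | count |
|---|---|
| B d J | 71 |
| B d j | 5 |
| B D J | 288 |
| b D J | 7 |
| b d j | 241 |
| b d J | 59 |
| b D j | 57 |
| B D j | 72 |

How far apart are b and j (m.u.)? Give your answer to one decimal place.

The two most frequent reciprocal classes, b d j and B D J, are the parental types, so the F1 was b d j / B D J.
The two rarest classes, B d j and b D J, are the double crossovers. Comparing them with the parentals, only the b allele has switched, so b is the middle locus and the order is d – b – j.
Crossovers in the b–j interval produce the single-crossover classes b d J and B D j (59 + 72 = 131) plus the double crossovers (12).
RF(b–j) = (131 + 12) / 800 = 143/800 = 0.1787 → 17.9 m.u.

17.9 m.u.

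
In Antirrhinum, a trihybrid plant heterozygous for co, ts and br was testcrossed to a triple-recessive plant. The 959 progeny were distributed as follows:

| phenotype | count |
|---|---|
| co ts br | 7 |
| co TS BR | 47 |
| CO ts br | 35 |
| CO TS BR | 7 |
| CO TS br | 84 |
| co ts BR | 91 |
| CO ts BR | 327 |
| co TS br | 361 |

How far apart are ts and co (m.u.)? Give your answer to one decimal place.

19.7 m.u.

The two most frequent reciprocal classes, co TS br and CO ts BR, are the parental types, so the F1 was co TS br / CO ts BR.
The two rarest classes, co ts br and CO TS BR, are the double crossovers. Comparing them with the parentals, only the ts allele has switched, so ts is the middle locus and the order is br – ts – co.
Crossovers in the ts–co interval produce the single-crossover classes CO TS br and co ts BR (84 + 91 = 175) plus the double crossovers (14).
RF(ts–co) = (175 + 14) / 959 = 189/959 = 0.1971 → 19.7 m.u.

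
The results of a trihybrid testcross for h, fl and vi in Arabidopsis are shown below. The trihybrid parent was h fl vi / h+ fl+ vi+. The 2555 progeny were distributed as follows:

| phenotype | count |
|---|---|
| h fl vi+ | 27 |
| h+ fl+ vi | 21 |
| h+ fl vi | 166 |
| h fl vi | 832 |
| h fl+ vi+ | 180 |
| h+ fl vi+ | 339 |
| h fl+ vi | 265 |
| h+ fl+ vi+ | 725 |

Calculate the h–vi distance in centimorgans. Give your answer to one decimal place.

The two rarest classes, h fl vi+ and h+ fl+ vi, are the double crossovers. Comparing them with the parentals, only the vi allele has switched, so vi is the middle locus and the order is h – vi – fl.
Crossovers in the h–vi interval produce the single-crossover classes h+ fl vi and h fl+ vi+ (166 + 180 = 346) plus the double crossovers (48).
RF(h–vi) = (346 + 48) / 2555 = 394/2555 = 0.1542 → 15.4 centimorgans.

15.4 centimorgans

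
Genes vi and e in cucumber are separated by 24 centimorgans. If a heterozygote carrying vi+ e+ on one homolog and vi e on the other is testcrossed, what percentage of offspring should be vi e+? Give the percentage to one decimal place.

A map distance of 24 centimorgans corresponds to a recombination frequency of 0.240.
The F1 is vi+ e+ / vi e, so vi e+ is a recombinant gamete class with expected frequency r/2 = 0.240/2 = 0.1200.
That is 0.1200 = 12.0% of the progeny.

12.0%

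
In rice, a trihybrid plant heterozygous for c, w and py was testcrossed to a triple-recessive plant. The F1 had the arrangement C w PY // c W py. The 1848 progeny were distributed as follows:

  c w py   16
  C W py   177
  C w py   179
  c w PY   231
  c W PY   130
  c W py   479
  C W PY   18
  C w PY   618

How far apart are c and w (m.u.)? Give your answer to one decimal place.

23.9 m.u.

The two rarest classes, C W PY and c w py, are the double crossovers. Comparing them with the parentals, only the w allele has switched, so w is the middle locus and the order is c – w – py.
Crossovers in the c–w interval produce the single-crossover classes c w PY and C W py (231 + 177 = 408) plus the double crossovers (34).
RF(c–w) = (408 + 34) / 1848 = 442/1848 = 0.2392 → 23.9 m.u.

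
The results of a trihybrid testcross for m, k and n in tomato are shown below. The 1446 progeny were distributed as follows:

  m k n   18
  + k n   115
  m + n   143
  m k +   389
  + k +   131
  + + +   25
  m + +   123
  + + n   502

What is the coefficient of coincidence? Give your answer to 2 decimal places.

The two most frequent reciprocal classes, + + n and m k +, are the parental types, so the F1 was + + n / m k +.
The two rarest classes, + + + and m k n, are the double crossovers. Comparing them with the parentals, only the n allele has switched, so n is the middle locus and the order is k – n – m.
k–n: (238 + 43)/1446 = 0.1943; n–m: (274 + 43)/1446 = 0.2192.
Expected DCO frequency = 0.1943 × 0.2192 ≈ 0.04259; observed = 43/1446 ≈ 0.02974.
Coefficient of coincidence = 0.02974/0.04259 ≈ 0.70.

0.70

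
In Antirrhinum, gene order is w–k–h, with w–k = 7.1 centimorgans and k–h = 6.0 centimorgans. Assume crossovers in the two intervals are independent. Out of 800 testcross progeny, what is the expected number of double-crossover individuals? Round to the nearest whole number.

3

Map distances give recombination frequencies of 0.071 and 0.060 for the two intervals.
With no interference, expected double-crossover frequency = 0.071 × 0.060 = 0.00426.
Expected number = 0.00426 × 800 = 3.41 ≈ 3.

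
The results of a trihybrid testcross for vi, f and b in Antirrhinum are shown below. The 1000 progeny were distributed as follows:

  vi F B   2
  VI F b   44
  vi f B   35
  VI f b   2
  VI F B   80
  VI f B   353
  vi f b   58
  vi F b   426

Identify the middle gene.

The two most frequent reciprocal classes, vi F b and VI f B, are the parental types, so the F1 was vi F b / VI f B.
The two rarest classes, vi F B and VI f b, are the double crossovers. Comparing them with the parentals, only the b allele has switched, so b is the middle locus and the order is vi – b – f.

b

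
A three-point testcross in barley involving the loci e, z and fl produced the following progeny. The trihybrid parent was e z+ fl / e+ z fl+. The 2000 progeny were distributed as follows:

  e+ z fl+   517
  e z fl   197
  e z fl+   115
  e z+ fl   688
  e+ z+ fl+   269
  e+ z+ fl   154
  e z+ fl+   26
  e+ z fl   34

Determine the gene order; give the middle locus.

fl

The two rarest classes, e z+ fl+ and e+ z fl, are the double crossovers. Comparing them with the parentals, only the fl allele has switched, so fl is the middle locus and the order is e – fl – z.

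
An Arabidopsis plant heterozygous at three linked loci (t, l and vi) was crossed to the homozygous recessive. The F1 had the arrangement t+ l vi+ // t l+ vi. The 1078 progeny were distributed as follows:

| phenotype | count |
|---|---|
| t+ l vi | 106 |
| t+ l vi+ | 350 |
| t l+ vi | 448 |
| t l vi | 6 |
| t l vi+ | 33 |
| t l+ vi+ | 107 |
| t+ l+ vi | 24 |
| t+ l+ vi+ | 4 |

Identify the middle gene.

l

The two rarest classes, t+ l+ vi+ and t l vi, are the double crossovers. Comparing them with the parentals, only the l allele has switched, so l is the middle locus and the order is vi – l – t.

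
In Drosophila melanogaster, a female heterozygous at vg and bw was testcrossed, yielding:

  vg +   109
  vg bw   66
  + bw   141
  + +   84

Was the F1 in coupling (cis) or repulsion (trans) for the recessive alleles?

The two most frequent classes are + bw (141) and vg + (109); these are the parental (non-recombinant) types.
So the F1 carried + bw on one chromosome and vg + on the other — the recessive alleles are on opposite chromosomes (trans / repulsion).

trans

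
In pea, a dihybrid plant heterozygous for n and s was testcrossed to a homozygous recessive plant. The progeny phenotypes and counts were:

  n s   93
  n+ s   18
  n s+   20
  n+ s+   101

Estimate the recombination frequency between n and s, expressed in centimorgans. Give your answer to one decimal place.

The two most frequent classes, n+ s+ (101) and n s (93), are the parental types, so the F1 was n+ s+ / n s.
The recombinant classes are n+ s and n s+: 18 + 20 = 38.
Recombination frequency = 38/232 = 0.1638 ≈ 16.4%, i.e. 16.4 centimorgans.

16.4 centimorgans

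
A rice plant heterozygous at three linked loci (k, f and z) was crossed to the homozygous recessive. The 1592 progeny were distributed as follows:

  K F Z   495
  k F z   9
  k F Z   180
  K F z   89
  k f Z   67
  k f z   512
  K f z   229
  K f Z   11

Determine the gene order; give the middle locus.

f

The two most frequent reciprocal classes, K F Z and k f z, are the parental types, so the F1 was K F Z / k f z.
The two rarest classes, K f Z and k F z, are the double crossovers. Comparing them with the parentals, only the f allele has switched, so f is the middle locus and the order is z – f – k.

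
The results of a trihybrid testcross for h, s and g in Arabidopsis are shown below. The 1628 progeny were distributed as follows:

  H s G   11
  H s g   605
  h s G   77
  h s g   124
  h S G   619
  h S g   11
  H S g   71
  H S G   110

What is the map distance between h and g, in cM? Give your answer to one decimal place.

15.7 cM

The two most frequent reciprocal classes, H s g and h S G, are the parental types, so the F1 was H s g / h S G.
The two rarest classes, H s G and h S g, are the double crossovers. Comparing them with the parentals, only the g allele has switched, so g is the middle locus and the order is h – g – s.
Crossovers in the h–g interval produce the single-crossover classes h s g and H S G (124 + 110 = 234) plus the double crossovers (22).
RF(h–g) = (234 + 22) / 1628 = 256/1628 = 0.1572 → 15.7 cM.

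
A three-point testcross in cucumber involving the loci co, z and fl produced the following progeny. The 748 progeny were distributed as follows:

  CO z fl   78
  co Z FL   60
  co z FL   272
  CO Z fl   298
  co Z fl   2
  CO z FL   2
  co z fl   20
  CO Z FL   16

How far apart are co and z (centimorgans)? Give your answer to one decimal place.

19.0 centimorgans

The two most frequent reciprocal classes, CO Z fl and co z FL, are the parental types, so the F1 was CO Z fl / co z FL.
The two rarest classes, co Z fl and CO z FL, are the double crossovers. Comparing them with the parentals, only the co allele has switched, so co is the middle locus and the order is z – co – fl.
Crossovers in the z–co interval produce the single-crossover classes CO z fl and co Z FL (78 + 60 = 138) plus the double crossovers (4).
RF(z–co) = (138 + 4) / 748 = 142/748 = 0.1898 → 19.0 centimorgans.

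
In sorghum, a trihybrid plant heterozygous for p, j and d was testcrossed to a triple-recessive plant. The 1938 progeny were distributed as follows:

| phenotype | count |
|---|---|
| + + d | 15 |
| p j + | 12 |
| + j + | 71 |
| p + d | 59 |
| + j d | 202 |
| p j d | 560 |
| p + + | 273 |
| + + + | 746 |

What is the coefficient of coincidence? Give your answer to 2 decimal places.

The two most frequent reciprocal classes, + + + and p j d, are the parental types, so the F1 was + + + / p j d.
The two rarest classes, + + d and p j +, are the double crossovers. Comparing them with the parentals, only the d allele has switched, so d is the middle locus and the order is p – d – j.
p–d: (475 + 27)/1938 = 0.2590; d–j: (130 + 27)/1938 = 0.0810.
Expected DCO frequency = 0.2590 × 0.0810 ≈ 0.02098; observed = 27/1938 ≈ 0.01393.
Coefficient of coincidence = 0.01393/0.02098 ≈ 0.66.

0.66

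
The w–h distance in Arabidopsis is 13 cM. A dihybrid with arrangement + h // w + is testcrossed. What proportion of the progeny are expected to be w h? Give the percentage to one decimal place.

6.5%

A map distance of 13 cM corresponds to a recombination frequency of 0.130.
The F1 is + h / w +, so w h is a recombinant gamete class with expected frequency r/2 = 0.130/2 = 0.0650.
That is 0.0650 = 6.5% of the progeny.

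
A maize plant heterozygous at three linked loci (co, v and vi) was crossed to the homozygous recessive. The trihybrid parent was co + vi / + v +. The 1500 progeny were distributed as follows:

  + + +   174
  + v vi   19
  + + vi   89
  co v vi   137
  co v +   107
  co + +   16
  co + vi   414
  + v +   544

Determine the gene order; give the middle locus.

The two rarest classes, co + + and + v vi, are the double crossovers. Comparing them with the parentals, only the vi allele has switched, so vi is the middle locus and the order is co – vi – v.

vi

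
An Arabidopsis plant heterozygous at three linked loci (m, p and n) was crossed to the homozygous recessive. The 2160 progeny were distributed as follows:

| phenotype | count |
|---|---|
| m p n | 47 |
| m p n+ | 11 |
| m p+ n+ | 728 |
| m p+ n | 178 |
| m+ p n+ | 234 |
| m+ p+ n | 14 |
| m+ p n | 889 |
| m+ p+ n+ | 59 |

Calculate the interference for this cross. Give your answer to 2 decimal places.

0.06

The two most frequent reciprocal classes, m+ p n and m p+ n+, are the parental types, so the F1 was m+ p n / m p+ n+.
The two rarest classes, m+ p+ n and m p n+, are the double crossovers. Comparing them with the parentals, only the p allele has switched, so p is the middle locus and the order is n – p – m.
n–p: (412 + 25)/2160 = 0.2023; p–m: (106 + 25)/2160 = 0.0606.
Expected DCO frequency = 0.2023 × 0.0606 ≈ 0.01226; observed = 25/2160 ≈ 0.01157.
Coefficient of coincidence = 0.01157/0.01226 ≈ 0.94; interference = 1 − 0.94 = 0.06.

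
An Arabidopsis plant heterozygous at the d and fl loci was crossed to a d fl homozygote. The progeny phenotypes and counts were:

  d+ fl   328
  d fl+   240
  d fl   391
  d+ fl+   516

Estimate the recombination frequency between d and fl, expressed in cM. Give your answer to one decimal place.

38.5 cM

The two most frequent classes, d+ fl+ (516) and d fl (391), are the parental types, so the F1 was d+ fl+ / d fl.
The recombinant classes are d+ fl and d fl+: 328 + 240 = 568.
Recombination frequency = 568/1475 = 0.3851 ≈ 38.5%, i.e. 38.5 cM.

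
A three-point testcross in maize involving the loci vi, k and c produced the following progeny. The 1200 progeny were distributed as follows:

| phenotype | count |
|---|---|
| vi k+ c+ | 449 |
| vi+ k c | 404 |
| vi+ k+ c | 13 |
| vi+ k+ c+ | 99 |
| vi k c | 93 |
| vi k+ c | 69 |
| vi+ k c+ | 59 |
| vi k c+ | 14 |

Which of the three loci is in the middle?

k

The two most frequent reciprocal classes, vi+ k c and vi k+ c+, are the parental types, so the F1 was vi+ k c / vi k+ c+.
The two rarest classes, vi+ k+ c and vi k c+, are the double crossovers. Comparing them with the parentals, only the k allele has switched, so k is the middle locus and the order is c – k – vi.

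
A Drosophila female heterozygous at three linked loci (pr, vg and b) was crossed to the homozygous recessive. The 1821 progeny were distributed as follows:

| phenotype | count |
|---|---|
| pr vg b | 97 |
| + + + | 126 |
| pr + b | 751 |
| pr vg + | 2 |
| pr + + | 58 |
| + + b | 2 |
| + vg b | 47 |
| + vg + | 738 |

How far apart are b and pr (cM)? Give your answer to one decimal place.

The two most frequent reciprocal classes, + vg + and pr + b, are the parental types, so the F1 was + vg + / pr + b.
The two rarest classes, pr vg + and + + b, are the double crossovers. Comparing them with the parentals, only the pr allele has switched, so pr is the middle locus and the order is vg – pr – b.
Crossovers in the pr–b interval produce the single-crossover classes + vg b and pr + + (47 + 58 = 105) plus the double crossovers (4).
RF(pr–b) = (105 + 4) / 1821 = 109/1821 = 0.0599 → 6.0 cM.

6.0 cM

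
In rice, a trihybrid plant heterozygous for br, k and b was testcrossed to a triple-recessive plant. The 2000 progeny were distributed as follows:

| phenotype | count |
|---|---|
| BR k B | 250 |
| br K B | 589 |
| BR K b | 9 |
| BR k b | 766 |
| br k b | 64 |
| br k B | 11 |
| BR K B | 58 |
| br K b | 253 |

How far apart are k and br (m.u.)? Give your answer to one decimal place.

7.1 m.u.

The two most frequent reciprocal classes, BR k b and br K B, are the parental types, so the F1 was BR k b / br K B.
The two rarest classes, BR K b and br k B, are the double crossovers. Comparing them with the parentals, only the k allele has switched, so k is the middle locus and the order is br – k – b.
Crossovers in the br–k interval produce the single-crossover classes br k b and BR K B (64 + 58 = 122) plus the double crossovers (20).
RF(br–k) = (122 + 20) / 2000 = 142/2000 = 0.0710 → 7.1 m.u.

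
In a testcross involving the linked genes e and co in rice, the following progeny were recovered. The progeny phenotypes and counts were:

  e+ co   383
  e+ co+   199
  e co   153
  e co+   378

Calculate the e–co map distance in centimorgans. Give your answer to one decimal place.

31.6 centimorgans

The two most frequent classes, e+ co (383) and e co+ (378), are the parental types, so the F1 was e+ co / e co+.
The recombinant classes are e+ co+ and e co: 199 + 153 = 352.
Recombination frequency = 352/1113 = 0.3163 ≈ 31.6%, i.e. 31.6 centimorgans.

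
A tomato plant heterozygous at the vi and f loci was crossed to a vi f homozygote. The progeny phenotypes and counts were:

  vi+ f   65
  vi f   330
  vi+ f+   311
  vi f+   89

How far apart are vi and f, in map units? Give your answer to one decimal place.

19.4 map units

The two most frequent classes, vi+ f+ (311) and vi f (330), are the parental types, so the F1 was vi+ f+ / vi f.
The recombinant classes are vi+ f and vi f+: 65 + 89 = 154.
Recombination frequency = 154/795 = 0.1937 ≈ 19.4%, i.e. 19.4 map units.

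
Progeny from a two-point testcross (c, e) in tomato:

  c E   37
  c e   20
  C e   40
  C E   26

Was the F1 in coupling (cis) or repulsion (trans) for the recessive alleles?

The two most frequent classes are C e (40) and c E (37); these are the parental (non-recombinant) types.
So the F1 carried C e on one chromosome and c E on the other — the recessive alleles are on opposite chromosomes (trans / repulsion).

trans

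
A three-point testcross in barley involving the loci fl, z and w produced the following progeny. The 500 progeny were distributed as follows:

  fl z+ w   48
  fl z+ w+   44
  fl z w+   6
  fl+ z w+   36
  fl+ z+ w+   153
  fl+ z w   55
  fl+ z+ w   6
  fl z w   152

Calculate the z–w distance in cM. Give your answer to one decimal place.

19.2 cM

The two most frequent reciprocal classes, fl+ z+ w+ and fl z w, are the parental types, so the F1 was fl+ z+ w+ / fl z w.
The two rarest classes, fl+ z+ w and fl z w+, are the double crossovers. Comparing them with the parentals, only the w allele has switched, so w is the middle locus and the order is fl – w – z.
Crossovers in the w–z interval produce the single-crossover classes fl+ z w+ and fl z+ w (36 + 48 = 84) plus the double crossovers (12).
RF(w–z) = (84 + 12) / 500 = 96/500 = 0.1920 → 19.2 cM.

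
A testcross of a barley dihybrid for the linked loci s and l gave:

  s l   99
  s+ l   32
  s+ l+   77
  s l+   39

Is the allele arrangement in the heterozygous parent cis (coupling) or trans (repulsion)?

cis

The two most frequent classes are s+ l+ (77) and s l (99); these are the parental (non-recombinant) types.
So the F1 carried s+ l+ on one chromosome and s l on the other — the recessive alleles are on the same chromosome (cis / coupling).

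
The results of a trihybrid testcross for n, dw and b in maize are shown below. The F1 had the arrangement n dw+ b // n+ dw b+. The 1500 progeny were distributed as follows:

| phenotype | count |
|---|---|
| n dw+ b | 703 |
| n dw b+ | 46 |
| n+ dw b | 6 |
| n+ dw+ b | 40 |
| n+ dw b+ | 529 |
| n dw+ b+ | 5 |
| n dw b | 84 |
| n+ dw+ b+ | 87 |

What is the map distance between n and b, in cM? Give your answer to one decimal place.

The two rarest classes, n dw+ b+ and n+ dw b, are the double crossovers. Comparing them with the parentals, only the b allele has switched, so b is the middle locus and the order is dw – b – n.
Crossovers in the b–n interval produce the single-crossover classes n+ dw+ b and n dw b+ (40 + 46 = 86) plus the double crossovers (11).
RF(b–n) = (86 + 11) / 1500 = 97/1500 = 0.0647 → 6.5 cM.

6.5 cM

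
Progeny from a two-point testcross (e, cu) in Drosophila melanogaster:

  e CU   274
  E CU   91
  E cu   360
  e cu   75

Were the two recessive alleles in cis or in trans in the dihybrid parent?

The two most frequent classes are E cu (360) and e CU (274); these are the parental (non-recombinant) types.
So the F1 carried E cu on one chromosome and e CU on the other — the recessive alleles are on opposite chromosomes (trans / repulsion).

trans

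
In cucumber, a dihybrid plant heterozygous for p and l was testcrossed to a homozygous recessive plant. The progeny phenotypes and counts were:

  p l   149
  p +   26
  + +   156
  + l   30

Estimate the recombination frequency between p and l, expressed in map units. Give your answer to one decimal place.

The two most frequent classes, + + (156) and p l (149), are the parental types, so the F1 was + + / p l.
The recombinant classes are + l and p +: 30 + 26 = 56.
Recombination frequency = 56/361 = 0.1551 ≈ 15.5%, i.e. 15.5 map units.

15.5 map units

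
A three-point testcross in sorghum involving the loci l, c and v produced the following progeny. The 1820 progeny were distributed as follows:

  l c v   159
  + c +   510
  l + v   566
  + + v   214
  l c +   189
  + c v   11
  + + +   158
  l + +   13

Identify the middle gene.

v

The two most frequent reciprocal classes, l + v and + c +, are the parental types, so the F1 was l + v / + c +.
The two rarest classes, l + + and + c v, are the double crossovers. Comparing them with the parentals, only the v allele has switched, so v is the middle locus and the order is l – v – c.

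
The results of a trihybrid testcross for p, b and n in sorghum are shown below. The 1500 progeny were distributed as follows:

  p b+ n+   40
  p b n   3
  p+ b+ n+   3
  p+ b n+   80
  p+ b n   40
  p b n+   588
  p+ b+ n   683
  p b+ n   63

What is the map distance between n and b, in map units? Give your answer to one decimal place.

The two most frequent reciprocal classes, p+ b+ n and p b n+, are the parental types, so the F1 was p+ b+ n / p b n+.
The two rarest classes, p+ b+ n+ and p b n, are the double crossovers. Comparing them with the parentals, only the n allele has switched, so n is the middle locus and the order is p – n – b.
Crossovers in the n–b interval produce the single-crossover classes p+ b n and p b+ n+ (40 + 40 = 80) plus the double crossovers (6).
RF(n–b) = (80 + 6) / 1500 = 86/1500 = 0.0573 → 5.7 map units.

5.7 map units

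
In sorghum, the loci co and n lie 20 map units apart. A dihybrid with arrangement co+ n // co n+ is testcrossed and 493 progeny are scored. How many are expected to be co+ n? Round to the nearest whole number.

197

A map distance of 20 map units corresponds to a recombination frequency of 0.200.
The F1 is co+ n / co n+, so co+ n is a parental gamete class with expected frequency (1 − r)/2 = 0.800/2 = 0.4000.
Expected number = 0.4000 × 493 = 197.20 ≈ 197.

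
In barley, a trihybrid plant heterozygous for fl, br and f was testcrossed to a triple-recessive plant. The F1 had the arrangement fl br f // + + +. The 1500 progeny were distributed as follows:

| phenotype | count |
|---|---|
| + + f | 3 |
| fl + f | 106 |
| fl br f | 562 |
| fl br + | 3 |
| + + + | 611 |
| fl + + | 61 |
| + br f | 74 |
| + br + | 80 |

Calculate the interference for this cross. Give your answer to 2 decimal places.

0.67

The two rarest classes, fl br + and + + f, are the double crossovers. Comparing them with the parentals, only the f allele has switched, so f is the middle locus and the order is fl – f – br.
fl–f: (135 + 6)/1500 = 0.0940; f–br: (186 + 6)/1500 = 0.1280.
Expected DCO frequency = 0.0940 × 0.1280 ≈ 0.01203; observed = 6/1500 ≈ 0.00400.
Coefficient of coincidence = 0.00400/0.01203 ≈ 0.33; interference = 1 − 0.33 = 0.67.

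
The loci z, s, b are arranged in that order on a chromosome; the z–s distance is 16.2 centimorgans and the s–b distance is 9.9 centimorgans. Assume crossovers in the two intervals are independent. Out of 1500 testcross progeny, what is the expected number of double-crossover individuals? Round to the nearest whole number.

24

Map distances give recombination frequencies of 0.162 and 0.099 for the two intervals.
With no interference, expected double-crossover frequency = 0.162 × 0.099 = 0.01604.
Expected number = 0.01604 × 1500 = 24.06 ≈ 24.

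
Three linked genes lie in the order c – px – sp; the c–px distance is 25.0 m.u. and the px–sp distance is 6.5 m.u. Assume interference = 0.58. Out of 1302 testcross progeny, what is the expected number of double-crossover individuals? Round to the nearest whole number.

Map distances give recombination frequencies of 0.250 and 0.065 for the two intervals.
With interference 0.58 (so coincidence = 0.42), expected double-crossover frequency = 0.250 × 0.065 × 0.42 = 0.00683.
Expected number = 0.00683 × 1302 = 8.89 ≈ 9.

9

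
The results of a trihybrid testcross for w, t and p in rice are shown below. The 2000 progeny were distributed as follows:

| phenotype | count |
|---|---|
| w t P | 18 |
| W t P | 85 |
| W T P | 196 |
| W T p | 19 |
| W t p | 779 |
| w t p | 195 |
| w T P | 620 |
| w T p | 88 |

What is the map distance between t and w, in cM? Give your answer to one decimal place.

The two most frequent reciprocal classes, w T P and W t p, are the parental types, so the F1 was w T P / W t p.
The two rarest classes, w t P and W T p, are the double crossovers. Comparing them with the parentals, only the t allele has switched, so t is the middle locus and the order is p – t – w.
Crossovers in the t–w interval produce the single-crossover classes W T P and w t p (196 + 195 = 391) plus the double crossovers (37).
RF(t–w) = (391 + 37) / 2000 = 428/2000 = 0.2140 → 21.4 cM.

21.4 cM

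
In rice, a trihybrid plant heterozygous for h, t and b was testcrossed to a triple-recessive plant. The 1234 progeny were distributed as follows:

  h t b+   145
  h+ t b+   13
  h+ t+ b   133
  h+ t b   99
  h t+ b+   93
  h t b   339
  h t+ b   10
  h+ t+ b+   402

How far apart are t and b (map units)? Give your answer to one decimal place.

The two most frequent reciprocal classes, h t b and h+ t+ b+, are the parental types, so the F1 was h t b / h+ t+ b+.
The two rarest classes, h t+ b and h+ t b+, are the double crossovers. Comparing them with the parentals, only the t allele has switched, so t is the middle locus and the order is h – t – b.
Crossovers in the t–b interval produce the single-crossover classes h t b+ and h+ t+ b (145 + 133 = 278) plus the double crossovers (23).
RF(t–b) = (278 + 23) / 1234 = 301/1234 = 0.2439 → 24.4 map units.

24.4 map units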